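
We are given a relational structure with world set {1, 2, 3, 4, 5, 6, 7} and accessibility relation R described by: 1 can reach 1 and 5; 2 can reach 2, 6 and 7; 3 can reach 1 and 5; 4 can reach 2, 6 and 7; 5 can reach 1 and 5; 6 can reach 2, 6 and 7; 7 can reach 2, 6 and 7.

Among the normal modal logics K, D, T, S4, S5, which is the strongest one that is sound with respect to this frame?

Serial (axiom D): yes — every world has a successor (e.g. 1 R 1).
Reflexive (axiom T): no — 3 is not related to itself.
Transitive (axiom 4): yes — every two-step R-path is closed by a direct edge.
Euclidean (axiom 5): yes — any two successors of a common world are R-related.
So F validates K, D; T would additionally require R to be reflexive. The strongest is D.

D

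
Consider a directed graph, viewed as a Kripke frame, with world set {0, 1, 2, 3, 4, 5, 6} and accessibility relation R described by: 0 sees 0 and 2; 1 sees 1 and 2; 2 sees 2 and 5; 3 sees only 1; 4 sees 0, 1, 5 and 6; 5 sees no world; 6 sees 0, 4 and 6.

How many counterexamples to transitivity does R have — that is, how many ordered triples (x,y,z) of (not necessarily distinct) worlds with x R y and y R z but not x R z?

9

Enumerating: (0,2,5), (1,2,5), (3,1,2), (4,0,2), (4,1,2), (4,6,4), (6,0,2), (6,4,1), (6,4,5).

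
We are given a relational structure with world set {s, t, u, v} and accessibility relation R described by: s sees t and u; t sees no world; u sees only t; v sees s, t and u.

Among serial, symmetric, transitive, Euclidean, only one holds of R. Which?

transitive

Serial: no — t has no R-successor.
Symmetric: no — s R t but not t R s.
Transitive: yes — every two-step R-path is closed by a direct edge.
Euclidean: no — s R t and s R u, but not t R u.
Only transitive holds.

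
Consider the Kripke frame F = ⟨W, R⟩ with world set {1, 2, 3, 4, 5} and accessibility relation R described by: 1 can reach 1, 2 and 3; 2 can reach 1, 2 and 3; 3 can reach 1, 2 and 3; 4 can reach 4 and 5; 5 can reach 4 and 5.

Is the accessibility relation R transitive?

Yes

Transitive: yes — every two-step R-path is closed by a direct edge.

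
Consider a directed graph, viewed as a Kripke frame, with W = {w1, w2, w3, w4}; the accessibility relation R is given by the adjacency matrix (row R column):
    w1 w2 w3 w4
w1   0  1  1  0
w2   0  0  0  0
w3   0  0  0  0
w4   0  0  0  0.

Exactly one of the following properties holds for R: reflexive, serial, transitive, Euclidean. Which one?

Reflexive: no — w1 is not related to itself.
Serial: no — w2 has no R-successor.
Transitive: yes — every two-step R-path is closed by a direct edge.
Euclidean: no — w1 R w2 and w1 R w3, but not w2 R w3.
Only transitive holds.

transitive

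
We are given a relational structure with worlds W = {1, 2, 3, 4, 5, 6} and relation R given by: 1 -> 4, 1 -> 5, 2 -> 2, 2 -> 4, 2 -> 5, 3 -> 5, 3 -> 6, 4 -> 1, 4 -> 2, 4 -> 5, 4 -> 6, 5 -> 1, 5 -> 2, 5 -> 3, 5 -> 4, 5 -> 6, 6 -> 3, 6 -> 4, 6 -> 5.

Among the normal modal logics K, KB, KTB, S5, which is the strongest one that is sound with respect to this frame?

KB

Symmetric (axiom B): yes — every pair in R has its reverse in R.
Reflexive (axiom T): no — 1 is not related to itself.
Euclidean (axiom 5): no — 4 R 1 and 4 R 2, but not 1 R 2.
So F validates K, KB; KTB would additionally require R to be reflexive. The strongest is KB.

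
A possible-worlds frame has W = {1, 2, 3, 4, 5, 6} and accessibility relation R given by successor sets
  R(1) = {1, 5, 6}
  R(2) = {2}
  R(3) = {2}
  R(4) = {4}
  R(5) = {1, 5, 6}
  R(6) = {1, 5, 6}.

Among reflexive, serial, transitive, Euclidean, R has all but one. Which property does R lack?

reflexive

Reflexive: no — 3 is not related to itself.
Serial: yes — every world has a successor (e.g. 1 R 1).
Transitive: yes — every two-step R-path is closed by a direct edge.
Euclidean: yes — any two successors of a common world are R-related.
Only reflexive fails.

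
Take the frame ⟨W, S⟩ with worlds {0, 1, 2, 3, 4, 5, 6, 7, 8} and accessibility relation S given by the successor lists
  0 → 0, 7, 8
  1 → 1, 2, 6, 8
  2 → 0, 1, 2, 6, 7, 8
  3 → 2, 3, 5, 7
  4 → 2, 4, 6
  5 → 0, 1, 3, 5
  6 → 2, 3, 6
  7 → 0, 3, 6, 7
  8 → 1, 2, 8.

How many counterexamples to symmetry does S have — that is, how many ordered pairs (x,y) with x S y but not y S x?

Enumerating: (0,8), (1,6), (2,0), (2,7), (3,2), (4,2), (4,6), (5,0), (5,1), (6,3), (7,6).

11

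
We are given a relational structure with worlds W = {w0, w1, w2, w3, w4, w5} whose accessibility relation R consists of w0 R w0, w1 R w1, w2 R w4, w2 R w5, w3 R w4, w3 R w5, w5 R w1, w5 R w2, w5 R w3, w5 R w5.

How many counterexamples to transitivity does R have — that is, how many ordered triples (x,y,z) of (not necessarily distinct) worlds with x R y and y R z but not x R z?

Enumerating: (w2,w5,w1), (w2,w5,w2), (w2,w5,w3), (w3,w5,w1), (w3,w5,w2), (w3,w5,w3), (w5,w2,w4), (w5,w3,w4).

8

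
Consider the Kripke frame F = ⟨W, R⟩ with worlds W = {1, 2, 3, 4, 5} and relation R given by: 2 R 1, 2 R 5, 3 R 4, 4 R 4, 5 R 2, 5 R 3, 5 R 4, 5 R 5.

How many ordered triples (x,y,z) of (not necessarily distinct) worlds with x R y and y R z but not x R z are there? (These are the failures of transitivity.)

4

Enumerating: (2,5,2), (2,5,3), (2,5,4), (5,2,1).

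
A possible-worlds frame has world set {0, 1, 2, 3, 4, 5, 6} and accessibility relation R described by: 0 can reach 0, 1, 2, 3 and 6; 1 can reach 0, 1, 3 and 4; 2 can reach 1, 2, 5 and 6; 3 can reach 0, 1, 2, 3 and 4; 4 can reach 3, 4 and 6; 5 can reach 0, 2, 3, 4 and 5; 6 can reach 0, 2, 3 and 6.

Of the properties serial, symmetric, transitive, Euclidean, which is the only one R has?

serial

Serial: yes — every world has a successor (e.g. 0 R 0).
Symmetric: no — 0 R 2 but not 2 R 0.
Transitive: no — 0 R 1 and 1 R 4, but not 0 R 4.
Euclidean: no — 0 R 1 and 0 R 2, but not 1 R 2.
Only serial holds.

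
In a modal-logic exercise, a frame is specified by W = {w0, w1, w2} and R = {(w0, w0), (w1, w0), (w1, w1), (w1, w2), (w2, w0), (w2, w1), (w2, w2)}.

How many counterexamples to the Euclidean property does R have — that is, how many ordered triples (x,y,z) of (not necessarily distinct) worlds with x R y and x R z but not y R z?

Enumerating: (w1,w0,w1), (w1,w0,w2), (w2,w0,w1), (w2,w0,w2).

4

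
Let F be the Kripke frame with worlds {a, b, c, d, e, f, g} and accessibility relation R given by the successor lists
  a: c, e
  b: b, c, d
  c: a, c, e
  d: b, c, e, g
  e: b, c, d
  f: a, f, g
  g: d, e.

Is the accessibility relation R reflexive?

No

Reflexive: no — a is not related to itself.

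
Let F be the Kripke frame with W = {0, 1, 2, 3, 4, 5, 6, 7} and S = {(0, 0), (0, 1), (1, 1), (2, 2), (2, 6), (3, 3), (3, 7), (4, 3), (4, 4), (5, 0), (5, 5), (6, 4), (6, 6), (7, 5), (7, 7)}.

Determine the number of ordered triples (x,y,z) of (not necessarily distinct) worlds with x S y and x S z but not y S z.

7

Enumerating: (0,1,0), (2,6,2), (3,7,3), (4,3,4), (5,0,5), (6,4,6), (7,5,7).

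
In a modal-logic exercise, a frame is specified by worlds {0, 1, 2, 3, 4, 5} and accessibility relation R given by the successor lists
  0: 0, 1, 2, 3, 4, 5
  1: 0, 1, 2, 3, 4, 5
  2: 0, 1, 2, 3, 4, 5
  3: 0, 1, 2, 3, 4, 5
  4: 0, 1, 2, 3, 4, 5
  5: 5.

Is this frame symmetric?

Symmetric: no — 0 R 5 but not 5 R 0.

No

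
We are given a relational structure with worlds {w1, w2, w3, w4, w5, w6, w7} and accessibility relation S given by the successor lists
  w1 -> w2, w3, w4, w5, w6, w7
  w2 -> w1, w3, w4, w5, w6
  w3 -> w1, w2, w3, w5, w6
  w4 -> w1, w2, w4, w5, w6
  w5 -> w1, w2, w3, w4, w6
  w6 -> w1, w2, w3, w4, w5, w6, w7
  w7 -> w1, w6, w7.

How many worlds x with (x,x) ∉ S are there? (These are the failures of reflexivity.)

3

Enumerating: w1, w2, w5.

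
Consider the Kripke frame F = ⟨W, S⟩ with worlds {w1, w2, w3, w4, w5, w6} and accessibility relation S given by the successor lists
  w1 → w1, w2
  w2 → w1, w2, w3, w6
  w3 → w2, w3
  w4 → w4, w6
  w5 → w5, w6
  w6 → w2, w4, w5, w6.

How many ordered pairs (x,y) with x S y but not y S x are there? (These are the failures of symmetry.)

0

S is symmetric; there are no such tuples.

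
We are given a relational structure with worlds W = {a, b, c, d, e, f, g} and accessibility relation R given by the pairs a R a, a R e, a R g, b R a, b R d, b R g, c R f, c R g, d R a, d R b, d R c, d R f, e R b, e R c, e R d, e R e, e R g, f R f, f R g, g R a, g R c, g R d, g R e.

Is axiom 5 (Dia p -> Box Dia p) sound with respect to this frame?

No

By correspondence theory, 5 is valid on a frame iff R is Euclidean.
Euclidean: no — b R a and b R d, but not a R d.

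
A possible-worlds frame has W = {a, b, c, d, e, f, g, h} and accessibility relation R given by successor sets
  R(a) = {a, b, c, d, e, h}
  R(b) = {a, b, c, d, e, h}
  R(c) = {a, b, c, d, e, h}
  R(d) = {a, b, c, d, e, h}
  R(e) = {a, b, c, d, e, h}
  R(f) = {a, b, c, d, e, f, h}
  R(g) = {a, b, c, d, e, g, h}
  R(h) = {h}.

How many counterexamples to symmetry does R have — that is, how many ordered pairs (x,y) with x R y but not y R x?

Enumerating: (a,h), (b,h), (c,h), (d,h), (e,h), (f,a), (f,b), (f,c), (f,d), (f,e), (f,h), (g,a), (g,b), (g,c), (g,d), (g,e), (g,h).

17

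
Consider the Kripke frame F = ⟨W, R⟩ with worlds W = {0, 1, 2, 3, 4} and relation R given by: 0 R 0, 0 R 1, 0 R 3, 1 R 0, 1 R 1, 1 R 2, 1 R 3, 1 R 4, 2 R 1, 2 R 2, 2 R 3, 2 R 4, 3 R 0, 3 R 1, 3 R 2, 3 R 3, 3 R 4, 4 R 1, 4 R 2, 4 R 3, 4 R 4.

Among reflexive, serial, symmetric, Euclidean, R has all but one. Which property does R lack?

Euclidean

Reflexive: yes — every world is R-related to itself.
Serial: yes — every world has a successor (e.g. 0 R 0).
Symmetric: yes — every pair in R has its reverse in R.
Euclidean: no — 1 R 0 and 1 R 2, but not 0 R 2.
Only Euclidean fails.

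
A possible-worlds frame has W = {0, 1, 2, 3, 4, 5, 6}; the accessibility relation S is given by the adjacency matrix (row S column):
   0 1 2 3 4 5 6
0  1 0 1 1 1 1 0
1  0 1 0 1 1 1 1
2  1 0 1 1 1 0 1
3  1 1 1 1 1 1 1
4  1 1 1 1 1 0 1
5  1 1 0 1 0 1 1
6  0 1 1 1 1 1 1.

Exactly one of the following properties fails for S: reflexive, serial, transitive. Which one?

transitive

Reflexive: yes — every world is S-related to itself.
Serial: yes — every world has a successor (e.g. 0 S 0).
Transitive: no — 0 S 2 and 2 S 6, but not 0 S 6.
Only transitive fails.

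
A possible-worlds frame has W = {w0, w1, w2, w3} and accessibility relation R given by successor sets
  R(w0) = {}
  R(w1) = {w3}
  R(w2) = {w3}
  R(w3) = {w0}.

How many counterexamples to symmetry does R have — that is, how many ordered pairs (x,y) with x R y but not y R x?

Enumerating: (w1,w3), (w2,w3), (w3,w0).

3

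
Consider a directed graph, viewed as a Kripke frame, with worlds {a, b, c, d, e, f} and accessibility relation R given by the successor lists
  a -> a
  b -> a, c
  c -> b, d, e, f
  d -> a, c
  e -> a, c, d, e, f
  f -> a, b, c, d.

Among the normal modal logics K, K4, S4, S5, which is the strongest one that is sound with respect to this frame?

Transitive (axiom 4): no — b R c and c R d, but not b R d.
Reflexive (axiom T): no — b is not related to itself.
Euclidean (axiom 5): no — b R a and b R c, but not a R c.
So F validates K; K4 would additionally require R to be transitive. The strongest is K.

K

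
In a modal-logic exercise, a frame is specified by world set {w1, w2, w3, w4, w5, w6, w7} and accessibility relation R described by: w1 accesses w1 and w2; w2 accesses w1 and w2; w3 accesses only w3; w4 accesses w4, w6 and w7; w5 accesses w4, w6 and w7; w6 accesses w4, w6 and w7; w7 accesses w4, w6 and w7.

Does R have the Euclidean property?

Euclidean: yes — any two successors of a common world are R-related.

Yes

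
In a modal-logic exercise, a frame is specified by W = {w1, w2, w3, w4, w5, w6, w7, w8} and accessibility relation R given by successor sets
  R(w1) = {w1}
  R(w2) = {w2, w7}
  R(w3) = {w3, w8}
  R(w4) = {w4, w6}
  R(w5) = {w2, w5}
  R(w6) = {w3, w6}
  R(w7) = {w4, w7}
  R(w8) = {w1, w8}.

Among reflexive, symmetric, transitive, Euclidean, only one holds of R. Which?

reflexive

Reflexive: yes — every world is R-related to itself.
Symmetric: no — w2 R w7 but not w7 R w2.
Transitive: no — w2 R w7 and w7 R w4, but not w2 R w4.
Euclidean: no — w2 R w7 and w2 R w2, but not w7 R w2.
Only reflexive holds.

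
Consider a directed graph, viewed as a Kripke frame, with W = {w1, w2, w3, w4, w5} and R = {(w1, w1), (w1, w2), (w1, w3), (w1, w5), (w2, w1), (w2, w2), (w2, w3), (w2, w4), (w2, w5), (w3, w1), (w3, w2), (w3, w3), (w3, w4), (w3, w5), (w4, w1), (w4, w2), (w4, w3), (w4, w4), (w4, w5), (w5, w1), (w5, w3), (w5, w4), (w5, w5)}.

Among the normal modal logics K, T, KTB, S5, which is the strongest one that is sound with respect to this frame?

Reflexive (axiom T): yes — every world is R-related to itself.
Symmetric (axiom B): no — w2 R w5 but not w5 R w2.
Euclidean (axiom 5): no — w1 R w5 and w1 R w2, but not w5 R w2.
So F validates K, T; KTB would additionally require R to be symmetric. The strongest is T.

T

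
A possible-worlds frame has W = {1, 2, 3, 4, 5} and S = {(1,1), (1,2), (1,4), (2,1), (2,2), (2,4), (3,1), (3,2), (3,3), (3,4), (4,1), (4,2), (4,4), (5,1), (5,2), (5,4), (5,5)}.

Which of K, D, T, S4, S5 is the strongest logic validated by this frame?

Serial (axiom D): yes — every world has a successor (e.g. 1 S 1).
Reflexive (axiom T): yes — every world is S-related to itself.
Transitive (axiom 4): yes — every two-step S-path is closed by a direct edge.
Euclidean (axiom 5): no — 3 S 1 and 3 S 3, but not 1 S 3.
So F validates K, D, T, S4; S5 would additionally require S to be Euclidean. The strongest is S4.

S4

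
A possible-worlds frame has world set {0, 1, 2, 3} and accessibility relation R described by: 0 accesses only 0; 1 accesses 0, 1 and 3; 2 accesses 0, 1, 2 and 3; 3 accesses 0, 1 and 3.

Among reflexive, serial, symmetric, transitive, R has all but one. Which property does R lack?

symmetric

Reflexive: yes — every world is R-related to itself.
Serial: yes — every world has a successor (e.g. 0 R 0).
Symmetric: no — 1 R 0 but not 0 R 1.
Transitive: yes — every two-step R-path is closed by a direct edge.
Only symmetric fails.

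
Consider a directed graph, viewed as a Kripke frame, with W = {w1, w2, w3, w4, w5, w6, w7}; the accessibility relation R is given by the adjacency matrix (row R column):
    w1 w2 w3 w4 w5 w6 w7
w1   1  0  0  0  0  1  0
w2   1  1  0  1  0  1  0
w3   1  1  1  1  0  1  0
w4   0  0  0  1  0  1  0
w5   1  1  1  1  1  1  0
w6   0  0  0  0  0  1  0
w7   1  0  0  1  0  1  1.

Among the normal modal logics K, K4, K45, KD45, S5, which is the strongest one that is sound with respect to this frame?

K4

Transitive (axiom 4): yes — every two-step R-path is closed by a direct edge.
Euclidean (axiom 5): no — w2 R w1 and w2 R w4, but not w1 R w4.
Serial (axiom D): yes — every world has a successor (e.g. w1 R w1).
Reflexive (axiom T): yes — every world is R-related to itself.
So F validates K, K4; K45 would additionally require R to be Euclidean. The strongest is K4.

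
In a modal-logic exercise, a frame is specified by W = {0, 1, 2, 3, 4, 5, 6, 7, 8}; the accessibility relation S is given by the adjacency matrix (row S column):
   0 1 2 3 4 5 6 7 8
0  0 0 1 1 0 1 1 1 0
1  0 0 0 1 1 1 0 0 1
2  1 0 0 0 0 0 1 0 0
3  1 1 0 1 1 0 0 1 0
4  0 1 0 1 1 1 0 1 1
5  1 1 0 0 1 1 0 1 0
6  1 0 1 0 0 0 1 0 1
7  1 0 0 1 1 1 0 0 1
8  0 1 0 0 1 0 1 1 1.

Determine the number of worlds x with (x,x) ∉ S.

4

Enumerating: 0, 1, 2, 7.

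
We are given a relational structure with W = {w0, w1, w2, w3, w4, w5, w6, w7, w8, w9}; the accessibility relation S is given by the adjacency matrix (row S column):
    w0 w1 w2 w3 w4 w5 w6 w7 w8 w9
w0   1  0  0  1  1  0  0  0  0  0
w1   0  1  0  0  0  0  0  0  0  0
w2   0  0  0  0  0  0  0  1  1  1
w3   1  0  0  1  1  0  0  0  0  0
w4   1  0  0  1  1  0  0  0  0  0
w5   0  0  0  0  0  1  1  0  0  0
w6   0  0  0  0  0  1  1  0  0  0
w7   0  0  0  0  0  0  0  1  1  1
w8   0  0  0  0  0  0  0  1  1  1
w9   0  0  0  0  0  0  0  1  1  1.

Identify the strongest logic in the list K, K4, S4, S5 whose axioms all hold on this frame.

K4

Transitive (axiom 4): yes — every two-step S-path is closed by a direct edge.
Reflexive (axiom T): no — w2 is not related to itself.
Euclidean (axiom 5): yes — any two successors of a common world are S-related.
So F validates K, K4; S4 would additionally require S to be reflexive. The strongest is K4.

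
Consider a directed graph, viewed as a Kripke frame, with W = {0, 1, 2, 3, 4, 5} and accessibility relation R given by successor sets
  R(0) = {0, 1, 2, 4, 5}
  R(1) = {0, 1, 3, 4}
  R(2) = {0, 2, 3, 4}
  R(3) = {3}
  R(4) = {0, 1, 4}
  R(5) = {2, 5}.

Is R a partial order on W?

No

Reflexive: yes — every world is R-related to itself.
Transitive: no — 0 R 1 and 1 R 3, but not 0 R 3.
Antisymmetric: no — 0 R 1 and 1 R 0 with 0 ≠ 1.
So R is not a partial order.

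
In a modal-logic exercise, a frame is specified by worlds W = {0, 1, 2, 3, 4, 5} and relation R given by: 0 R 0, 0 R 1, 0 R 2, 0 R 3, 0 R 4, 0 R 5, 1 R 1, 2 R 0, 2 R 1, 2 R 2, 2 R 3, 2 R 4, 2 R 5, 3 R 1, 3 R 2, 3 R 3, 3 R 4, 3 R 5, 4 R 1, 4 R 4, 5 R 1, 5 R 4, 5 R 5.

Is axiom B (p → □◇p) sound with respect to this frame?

Axiom B corresponds to the accessibility relation being symmetric.
Symmetric: no — 0 R 1 but not 1 R 0.

No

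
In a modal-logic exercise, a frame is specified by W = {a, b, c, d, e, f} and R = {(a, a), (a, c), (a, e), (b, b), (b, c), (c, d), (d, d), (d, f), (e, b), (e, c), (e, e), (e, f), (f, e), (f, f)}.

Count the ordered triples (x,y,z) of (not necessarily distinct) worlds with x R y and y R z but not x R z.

9

Enumerating: (a,c,d), (a,e,b), (a,e,f), (b,c,d), (c,d,f), (d,f,e), (e,c,d), (f,e,b), (f,e,c).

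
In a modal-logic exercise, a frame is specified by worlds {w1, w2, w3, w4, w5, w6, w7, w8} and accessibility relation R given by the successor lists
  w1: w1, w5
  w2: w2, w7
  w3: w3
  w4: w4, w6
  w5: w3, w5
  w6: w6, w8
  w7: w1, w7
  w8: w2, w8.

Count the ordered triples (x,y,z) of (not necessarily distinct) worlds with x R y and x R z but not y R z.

7

Enumerating: (w1,w5,w1), (w2,w7,w2), (w4,w6,w4), (w5,w3,w5), (w6,w8,w6), (w7,w1,w7), (w8,w2,w8).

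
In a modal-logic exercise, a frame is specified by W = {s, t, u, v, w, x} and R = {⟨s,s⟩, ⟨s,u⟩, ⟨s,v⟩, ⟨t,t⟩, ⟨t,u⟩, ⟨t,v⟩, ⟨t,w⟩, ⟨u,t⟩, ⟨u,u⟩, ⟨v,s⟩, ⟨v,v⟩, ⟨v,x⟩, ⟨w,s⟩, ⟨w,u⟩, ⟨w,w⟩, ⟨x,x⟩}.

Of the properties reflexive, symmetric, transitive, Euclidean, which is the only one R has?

reflexive

Reflexive: yes — every world is R-related to itself.
Symmetric: no — s R u but not u R s.
Transitive: no — s R u and u R t, but not s R t.
Euclidean: no — s R u and s R v, but not u R v.
Only reflexive holds.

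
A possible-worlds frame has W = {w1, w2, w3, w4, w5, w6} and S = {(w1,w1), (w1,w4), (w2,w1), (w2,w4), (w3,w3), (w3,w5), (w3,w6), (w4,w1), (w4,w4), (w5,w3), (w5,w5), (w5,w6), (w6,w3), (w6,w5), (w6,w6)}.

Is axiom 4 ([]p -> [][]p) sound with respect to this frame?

By correspondence theory, 4 is valid on a frame iff S is transitive.
Transitive: yes — every two-step S-path is closed by a direct edge.

Yes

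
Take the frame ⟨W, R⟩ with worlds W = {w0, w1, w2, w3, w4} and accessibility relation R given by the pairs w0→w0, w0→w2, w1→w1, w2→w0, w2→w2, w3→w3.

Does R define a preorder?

No

Reflexive: no — w4 is not related to itself.
Transitive: yes — every two-step R-path is closed by a direct edge.
So R is not a preorder.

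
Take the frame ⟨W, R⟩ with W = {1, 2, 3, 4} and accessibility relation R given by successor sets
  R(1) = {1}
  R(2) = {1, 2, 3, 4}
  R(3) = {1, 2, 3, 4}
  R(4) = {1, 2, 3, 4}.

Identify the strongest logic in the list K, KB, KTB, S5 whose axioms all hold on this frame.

K

Symmetric (axiom B): no — 2 R 1 but not 1 R 2.
Reflexive (axiom T): yes — every world is R-related to itself.
Euclidean (axiom 5): no — 2 R 1 and 2 R 3, but not 1 R 3.
So F validates K; KB would additionally require R to be symmetric. The strongest is K.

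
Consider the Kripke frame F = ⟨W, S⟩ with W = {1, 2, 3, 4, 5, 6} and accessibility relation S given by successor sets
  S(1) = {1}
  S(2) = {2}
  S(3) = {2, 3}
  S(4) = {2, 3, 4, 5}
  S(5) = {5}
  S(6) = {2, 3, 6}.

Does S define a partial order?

Yes

Reflexive: yes — every world is S-related to itself.
Transitive: yes — every two-step S-path is closed by a direct edge.
Antisymmetric: yes — no distinct pair is related both ways.
So S is a partial order.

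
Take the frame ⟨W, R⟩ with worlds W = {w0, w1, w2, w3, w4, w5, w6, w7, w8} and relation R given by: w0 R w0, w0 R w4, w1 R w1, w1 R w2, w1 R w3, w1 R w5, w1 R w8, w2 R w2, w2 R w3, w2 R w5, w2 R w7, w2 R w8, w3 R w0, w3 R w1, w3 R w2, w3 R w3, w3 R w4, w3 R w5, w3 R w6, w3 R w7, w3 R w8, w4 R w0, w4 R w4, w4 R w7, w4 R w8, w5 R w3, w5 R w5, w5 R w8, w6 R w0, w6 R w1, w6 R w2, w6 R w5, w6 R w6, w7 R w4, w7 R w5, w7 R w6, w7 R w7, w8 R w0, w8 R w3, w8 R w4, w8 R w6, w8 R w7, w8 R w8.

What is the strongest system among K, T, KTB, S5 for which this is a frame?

Reflexive (axiom T): yes — every world is R-related to itself.
Symmetric (axiom B): no — w1 R w2 but not w2 R w1.
Euclidean (axiom 5): no — w1 R w5 and w1 R w2, but not w5 R w2.
So F validates K, T; KTB would additionally require R to be symmetric. The strongest is T.

T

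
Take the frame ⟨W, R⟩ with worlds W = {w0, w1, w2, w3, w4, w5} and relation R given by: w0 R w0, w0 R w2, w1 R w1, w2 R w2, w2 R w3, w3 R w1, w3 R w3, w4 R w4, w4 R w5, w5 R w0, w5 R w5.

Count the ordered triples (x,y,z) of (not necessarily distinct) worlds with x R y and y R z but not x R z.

Enumerating: (w0,w2,w3), (w2,w3,w1), (w4,w5,w0), (w5,w0,w2).

4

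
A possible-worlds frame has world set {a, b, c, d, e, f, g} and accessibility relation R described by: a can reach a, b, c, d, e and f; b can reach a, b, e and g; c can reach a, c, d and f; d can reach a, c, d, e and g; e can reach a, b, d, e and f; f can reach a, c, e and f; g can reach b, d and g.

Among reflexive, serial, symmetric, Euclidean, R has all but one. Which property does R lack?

Reflexive: yes — every world is R-related to itself.
Serial: yes — every world has a successor (e.g. a R a).
Symmetric: yes — every pair in R has its reverse in R.
Euclidean: no — a R b and a R c, but not b R c.
Only Euclidean fails.

Euclidean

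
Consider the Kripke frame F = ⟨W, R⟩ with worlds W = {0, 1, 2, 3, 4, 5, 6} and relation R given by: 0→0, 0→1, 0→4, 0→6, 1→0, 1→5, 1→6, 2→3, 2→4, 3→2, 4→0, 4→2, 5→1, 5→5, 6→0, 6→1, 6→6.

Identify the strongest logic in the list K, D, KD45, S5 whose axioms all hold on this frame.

D

Serial (axiom D): yes — every world has a successor (e.g. 0 R 0).
Euclidean (axiom 5): no — 0 R 1 and 0 R 4, but not 1 R 4.
Transitive (axiom 4): no — 0 R 1 and 1 R 5, but not 0 R 5.
Reflexive (axiom T): no — 1 is not related to itself.
So F validates K, D; KD45 would additionally require R to be Euclidean and transitive. The strongest is D.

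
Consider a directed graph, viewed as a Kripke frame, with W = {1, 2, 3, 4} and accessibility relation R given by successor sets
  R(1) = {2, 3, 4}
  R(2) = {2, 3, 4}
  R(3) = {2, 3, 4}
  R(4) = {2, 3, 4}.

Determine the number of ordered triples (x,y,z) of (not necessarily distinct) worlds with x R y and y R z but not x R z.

R is transitive; there are no such tuples.

0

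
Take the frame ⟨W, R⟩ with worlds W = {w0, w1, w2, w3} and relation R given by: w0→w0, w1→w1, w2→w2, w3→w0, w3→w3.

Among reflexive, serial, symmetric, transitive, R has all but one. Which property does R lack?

Reflexive: yes — every world is R-related to itself.
Serial: yes — every world has a successor (e.g. w0 R w0).
Symmetric: no — w3 R w0 but not w0 R w3.
Transitive: yes — every two-step R-path is closed by a direct edge.
Only symmetric fails.

symmetric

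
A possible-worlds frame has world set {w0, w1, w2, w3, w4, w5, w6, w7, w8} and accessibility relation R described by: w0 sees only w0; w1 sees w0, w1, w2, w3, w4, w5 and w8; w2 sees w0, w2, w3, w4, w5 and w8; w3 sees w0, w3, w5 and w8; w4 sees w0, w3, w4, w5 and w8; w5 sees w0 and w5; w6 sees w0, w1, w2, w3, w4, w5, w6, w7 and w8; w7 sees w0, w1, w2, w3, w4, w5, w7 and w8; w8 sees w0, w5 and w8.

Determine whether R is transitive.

Yes

Transitive: yes — every two-step R-path is closed by a direct edge.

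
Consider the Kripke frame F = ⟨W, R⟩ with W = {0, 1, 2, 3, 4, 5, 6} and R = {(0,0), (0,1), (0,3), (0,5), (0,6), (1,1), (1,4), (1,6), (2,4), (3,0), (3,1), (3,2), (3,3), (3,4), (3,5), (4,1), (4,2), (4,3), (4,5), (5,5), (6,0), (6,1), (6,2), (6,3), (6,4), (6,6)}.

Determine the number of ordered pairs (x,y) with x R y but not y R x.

Enumerating: (0,1), (0,5), (3,1), (3,2), (3,5), (4,5), (6,2), (6,3), (6,4).

9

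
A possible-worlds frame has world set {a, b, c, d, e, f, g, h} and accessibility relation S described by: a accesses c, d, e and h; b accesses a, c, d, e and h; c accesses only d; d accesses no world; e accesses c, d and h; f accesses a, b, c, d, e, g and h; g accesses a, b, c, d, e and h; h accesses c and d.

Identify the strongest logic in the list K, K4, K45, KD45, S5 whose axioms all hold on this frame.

Transitive (axiom 4): yes — every two-step S-path is closed by a direct edge.
Euclidean (axiom 5): no — a S c and a S e, but not c S e.
Serial (axiom D): no — d has no S-successor.
Reflexive (axiom T): no — a is not related to itself.
So F validates K, K4; K45 would additionally require S to be Euclidean. The strongest is K4.

K4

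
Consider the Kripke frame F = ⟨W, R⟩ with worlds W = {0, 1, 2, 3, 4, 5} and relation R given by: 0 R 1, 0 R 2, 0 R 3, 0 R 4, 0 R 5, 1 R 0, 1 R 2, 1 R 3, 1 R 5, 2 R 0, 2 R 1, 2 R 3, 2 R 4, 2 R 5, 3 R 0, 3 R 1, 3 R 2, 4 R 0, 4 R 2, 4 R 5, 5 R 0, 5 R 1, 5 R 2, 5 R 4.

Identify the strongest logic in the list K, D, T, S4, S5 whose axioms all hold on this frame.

Serial (axiom D): yes — every world has a successor (e.g. 0 R 1).
Reflexive (axiom T): no — 0 is not related to itself.
Transitive (axiom 4): no — 1 R 0 and 0 R 4, but not 1 R 4.
Euclidean (axiom 5): no — 0 R 1 and 0 R 4, but not 1 R 4.
So F validates K, D; T would additionally require R to be reflexive. The strongest is D.

D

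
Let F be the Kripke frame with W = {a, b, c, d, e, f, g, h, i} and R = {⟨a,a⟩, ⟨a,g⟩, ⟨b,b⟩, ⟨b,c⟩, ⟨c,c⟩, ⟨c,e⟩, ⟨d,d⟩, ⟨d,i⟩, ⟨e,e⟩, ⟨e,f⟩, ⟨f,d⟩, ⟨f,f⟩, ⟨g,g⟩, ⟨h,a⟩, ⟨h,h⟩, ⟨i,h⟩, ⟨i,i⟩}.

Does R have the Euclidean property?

Euclidean: no — a R g and a R a, but not g R a.

No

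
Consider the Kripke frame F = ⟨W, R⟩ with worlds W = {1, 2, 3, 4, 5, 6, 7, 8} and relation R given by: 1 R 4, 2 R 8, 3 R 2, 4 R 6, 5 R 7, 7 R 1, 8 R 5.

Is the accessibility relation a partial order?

Reflexive: no — 1 is not related to itself.
Transitive: no — 1 R 4 and 4 R 6, but not 1 R 6.
Antisymmetric: yes — no distinct pair is related both ways.
So R is not a partial order.

No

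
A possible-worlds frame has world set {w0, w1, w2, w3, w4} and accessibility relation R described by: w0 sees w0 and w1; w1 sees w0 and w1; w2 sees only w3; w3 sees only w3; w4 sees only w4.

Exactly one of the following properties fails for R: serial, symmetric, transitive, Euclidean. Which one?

Serial: yes — every world has a successor (e.g. w0 R w0).
Symmetric: no — w2 R w3 but not w3 R w2.
Transitive: yes — every two-step R-path is closed by a direct edge.
Euclidean: yes — any two successors of a common world are R-related.
Only symmetric fails.

symmetric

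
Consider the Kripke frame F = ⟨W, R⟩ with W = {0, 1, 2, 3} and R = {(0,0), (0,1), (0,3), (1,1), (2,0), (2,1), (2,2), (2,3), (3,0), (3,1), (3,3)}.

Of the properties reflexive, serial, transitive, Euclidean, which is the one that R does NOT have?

Euclidean

Reflexive: yes — every world is R-related to itself.
Serial: yes — every world has a successor (e.g. 0 R 0).
Transitive: yes — every two-step R-path is closed by a direct edge.
Euclidean: no — 0 R 1 and 0 R 3, but not 1 R 3.
Only Euclidean fails.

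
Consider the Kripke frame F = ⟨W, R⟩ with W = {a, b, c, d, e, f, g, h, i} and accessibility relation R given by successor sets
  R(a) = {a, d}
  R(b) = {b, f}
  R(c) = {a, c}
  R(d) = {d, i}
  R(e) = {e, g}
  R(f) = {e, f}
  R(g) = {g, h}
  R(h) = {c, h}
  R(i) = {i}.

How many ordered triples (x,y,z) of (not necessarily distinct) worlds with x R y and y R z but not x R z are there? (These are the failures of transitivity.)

7

Enumerating: (a,d,i), (b,f,e), (c,a,d), (e,g,h), (f,e,g), (g,h,c), (h,c,a).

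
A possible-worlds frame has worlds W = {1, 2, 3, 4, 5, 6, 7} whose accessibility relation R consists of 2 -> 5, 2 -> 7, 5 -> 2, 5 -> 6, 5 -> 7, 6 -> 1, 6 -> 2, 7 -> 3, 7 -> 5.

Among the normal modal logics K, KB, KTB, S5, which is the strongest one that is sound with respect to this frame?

Symmetric (axiom B): no — 2 R 7 but not 7 R 2.
Reflexive (axiom T): no — 1 is not related to itself.
Euclidean (axiom 5): no — 5 R 2 and 5 R 6, but not 2 R 6.
So F validates K; KB would additionally require R to be symmetric. The strongest is K.

K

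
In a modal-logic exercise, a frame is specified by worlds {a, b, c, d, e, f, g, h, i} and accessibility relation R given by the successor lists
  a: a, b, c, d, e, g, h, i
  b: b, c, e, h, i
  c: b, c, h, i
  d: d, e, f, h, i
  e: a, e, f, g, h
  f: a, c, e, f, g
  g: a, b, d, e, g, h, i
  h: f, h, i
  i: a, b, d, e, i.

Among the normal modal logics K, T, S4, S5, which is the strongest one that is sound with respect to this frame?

Reflexive (axiom T): yes — every world is R-related to itself.
Transitive (axiom 4): no — a R d and d R f, but not a R f.
Euclidean (axiom 5): no — a R b and a R d, but not b R d.
So F validates K, T; S4 would additionally require R to be transitive. The strongest is T.

T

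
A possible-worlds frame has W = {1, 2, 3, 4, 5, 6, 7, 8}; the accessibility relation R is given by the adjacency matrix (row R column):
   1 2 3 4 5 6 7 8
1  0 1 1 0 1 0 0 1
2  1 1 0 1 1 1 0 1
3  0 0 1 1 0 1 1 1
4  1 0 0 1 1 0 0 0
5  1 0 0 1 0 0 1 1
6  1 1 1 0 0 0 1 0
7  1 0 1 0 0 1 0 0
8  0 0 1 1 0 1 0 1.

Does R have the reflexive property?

Reflexive: no — 1 is not related to itself.

No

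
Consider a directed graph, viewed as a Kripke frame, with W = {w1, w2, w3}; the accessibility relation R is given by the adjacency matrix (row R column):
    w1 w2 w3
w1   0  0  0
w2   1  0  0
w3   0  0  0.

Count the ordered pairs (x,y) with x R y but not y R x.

Enumerating: (w2,w1).

1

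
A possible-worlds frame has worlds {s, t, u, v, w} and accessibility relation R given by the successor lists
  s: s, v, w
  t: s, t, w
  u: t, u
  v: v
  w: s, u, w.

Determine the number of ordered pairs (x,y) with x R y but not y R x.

5

Enumerating: (s,v), (t,s), (t,w), (u,t), (w,u).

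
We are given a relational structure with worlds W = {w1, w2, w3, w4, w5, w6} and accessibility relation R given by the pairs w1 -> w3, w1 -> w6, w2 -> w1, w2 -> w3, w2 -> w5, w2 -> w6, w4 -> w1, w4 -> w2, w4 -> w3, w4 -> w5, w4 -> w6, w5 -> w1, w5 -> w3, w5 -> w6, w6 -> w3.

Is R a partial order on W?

No

Reflexive: no — w1 is not related to itself.
Transitive: yes — every two-step R-path is closed by a direct edge.
Antisymmetric: yes — no distinct pair is related both ways.
So R is not a partial order.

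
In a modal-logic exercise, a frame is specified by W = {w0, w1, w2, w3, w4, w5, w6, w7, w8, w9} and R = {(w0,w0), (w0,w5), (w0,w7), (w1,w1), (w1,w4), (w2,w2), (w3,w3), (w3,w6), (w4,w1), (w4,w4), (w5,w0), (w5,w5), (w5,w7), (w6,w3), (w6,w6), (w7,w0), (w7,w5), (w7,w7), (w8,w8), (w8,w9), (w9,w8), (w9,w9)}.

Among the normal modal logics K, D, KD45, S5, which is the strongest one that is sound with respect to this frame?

S5

Serial (axiom D): yes — every world has a successor (e.g. w0 R w0).
Euclidean (axiom 5): yes — any two successors of a common world are R-related.
Transitive (axiom 4): yes — every two-step R-path is closed by a direct edge.
Reflexive (axiom T): yes — every world is R-related to itself.
So F validates K, D, KD45, S5. The strongest is S5.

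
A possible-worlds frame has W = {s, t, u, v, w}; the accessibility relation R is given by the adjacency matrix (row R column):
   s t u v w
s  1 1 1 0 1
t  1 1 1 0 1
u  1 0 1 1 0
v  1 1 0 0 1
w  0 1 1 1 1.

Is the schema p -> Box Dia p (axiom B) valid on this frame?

The schema B characterises exactly the symmetric frames.
Symmetric: no — s R w but not w R s.

No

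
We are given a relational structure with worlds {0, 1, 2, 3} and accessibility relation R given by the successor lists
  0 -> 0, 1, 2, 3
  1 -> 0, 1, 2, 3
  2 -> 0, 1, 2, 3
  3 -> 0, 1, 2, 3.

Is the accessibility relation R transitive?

Transitive: yes — every two-step R-path is closed by a direct edge.

Yes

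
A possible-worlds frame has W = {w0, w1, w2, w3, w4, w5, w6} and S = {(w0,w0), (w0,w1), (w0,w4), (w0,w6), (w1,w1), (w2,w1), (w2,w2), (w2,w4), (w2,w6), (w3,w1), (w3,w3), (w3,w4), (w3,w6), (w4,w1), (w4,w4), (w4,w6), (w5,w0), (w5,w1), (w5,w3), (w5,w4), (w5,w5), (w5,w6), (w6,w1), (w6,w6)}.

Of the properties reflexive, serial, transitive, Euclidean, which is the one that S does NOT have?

Reflexive: yes — every world is S-related to itself.
Serial: yes — every world has a successor (e.g. w0 S w0).
Transitive: yes — every two-step S-path is closed by a direct edge.
Euclidean: no — w0 S w1 and w0 S w4, but not w1 S w4.
Only Euclidean fails.

Euclidean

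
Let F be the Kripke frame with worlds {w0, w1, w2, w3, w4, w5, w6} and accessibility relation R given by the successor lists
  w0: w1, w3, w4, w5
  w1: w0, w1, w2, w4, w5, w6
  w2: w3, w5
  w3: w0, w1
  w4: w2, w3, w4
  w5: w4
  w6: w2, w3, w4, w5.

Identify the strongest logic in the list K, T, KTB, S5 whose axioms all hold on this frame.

K

Reflexive (axiom T): no — w0 is not related to itself.
Symmetric (axiom B): no — w0 R w4 but not w4 R w0.
Euclidean (axiom 5): no — w0 R w1 and w0 R w3, but not w1 R w3.
So F validates K; T would additionally require R to be reflexive. The strongest is K.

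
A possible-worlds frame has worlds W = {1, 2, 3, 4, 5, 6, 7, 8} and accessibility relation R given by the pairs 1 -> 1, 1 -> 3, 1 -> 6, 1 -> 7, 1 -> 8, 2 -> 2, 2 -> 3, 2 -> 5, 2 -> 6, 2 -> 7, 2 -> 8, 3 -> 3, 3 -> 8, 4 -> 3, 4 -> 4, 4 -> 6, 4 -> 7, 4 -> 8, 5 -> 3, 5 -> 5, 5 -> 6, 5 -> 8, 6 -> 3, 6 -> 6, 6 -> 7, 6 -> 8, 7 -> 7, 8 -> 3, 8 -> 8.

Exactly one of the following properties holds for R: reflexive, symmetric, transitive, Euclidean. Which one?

Reflexive: yes — every world is R-related to itself.
Symmetric: no — 1 R 3 but not 3 R 1.
Transitive: no — 5 R 6 and 6 R 7, but not 5 R 7.
Euclidean: no — 1 R 3 and 1 R 6, but not 3 R 6.
Only reflexive holds.

reflexive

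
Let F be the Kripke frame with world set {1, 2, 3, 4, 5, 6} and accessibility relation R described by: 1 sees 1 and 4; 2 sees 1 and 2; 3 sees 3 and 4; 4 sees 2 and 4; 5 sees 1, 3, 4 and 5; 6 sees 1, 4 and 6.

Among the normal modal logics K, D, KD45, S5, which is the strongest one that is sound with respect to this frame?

Serial (axiom D): yes — every world has a successor (e.g. 1 R 1).
Euclidean (axiom 5): no — 5 R 1 and 5 R 3, but not 1 R 3.
Transitive (axiom 4): no — 1 R 4 and 4 R 2, but not 1 R 2.
Reflexive (axiom T): yes — every world is R-related to itself.
So F validates K, D; KD45 would additionally require R to be Euclidean and transitive. The strongest is D.

D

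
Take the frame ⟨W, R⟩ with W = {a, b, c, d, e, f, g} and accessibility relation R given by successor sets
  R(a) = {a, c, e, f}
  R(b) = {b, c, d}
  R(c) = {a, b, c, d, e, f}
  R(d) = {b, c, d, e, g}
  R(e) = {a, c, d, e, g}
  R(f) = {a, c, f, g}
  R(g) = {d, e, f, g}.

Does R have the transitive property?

Transitive: no — a R c and c R b, but not a R b.

No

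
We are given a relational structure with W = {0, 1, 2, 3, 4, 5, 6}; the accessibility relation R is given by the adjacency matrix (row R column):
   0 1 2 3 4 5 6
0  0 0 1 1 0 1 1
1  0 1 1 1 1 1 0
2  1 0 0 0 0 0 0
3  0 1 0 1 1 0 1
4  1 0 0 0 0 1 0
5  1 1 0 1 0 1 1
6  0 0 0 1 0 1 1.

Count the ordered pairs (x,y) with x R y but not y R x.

Enumerating: (0,3), (0,6), (1,2), (1,4), (3,4), (4,0), (4,5), (5,3).

8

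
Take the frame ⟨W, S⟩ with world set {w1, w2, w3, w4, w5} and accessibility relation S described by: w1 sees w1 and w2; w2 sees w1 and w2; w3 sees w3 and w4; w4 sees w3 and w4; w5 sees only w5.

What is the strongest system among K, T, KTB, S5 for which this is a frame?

Reflexive (axiom T): yes — every world is S-related to itself.
Symmetric (axiom B): yes — every pair in S has its reverse in S.
Euclidean (axiom 5): yes — any two successors of a common world are S-related.
So F validates K, T, KTB, S5. The strongest is S5.

S5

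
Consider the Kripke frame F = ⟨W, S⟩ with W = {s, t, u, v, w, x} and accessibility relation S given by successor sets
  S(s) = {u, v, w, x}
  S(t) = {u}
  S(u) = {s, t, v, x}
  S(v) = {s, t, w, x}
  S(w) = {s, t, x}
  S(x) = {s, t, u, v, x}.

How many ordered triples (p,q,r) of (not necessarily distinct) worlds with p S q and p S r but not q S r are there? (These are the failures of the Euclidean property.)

38

Enumerating: (s,u,u), (s,u,w), (s,v,u), (s,v,v), (s,w,u), (s,w,v), (s,w,w), (s,x,w), (t,u,u), (u,s,s), (u,s,t), (u,t,s), … and 26 more.
Total: 38.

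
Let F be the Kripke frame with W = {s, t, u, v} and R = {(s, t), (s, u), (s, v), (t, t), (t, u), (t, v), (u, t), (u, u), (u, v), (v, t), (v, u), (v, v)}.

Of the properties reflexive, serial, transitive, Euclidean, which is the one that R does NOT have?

Reflexive: no — s is not related to itself.
Serial: yes — every world has a successor (e.g. s R t).
Transitive: yes — every two-step R-path is closed by a direct edge.
Euclidean: yes — any two successors of a common world are R-related.
Only reflexive fails.

reflexive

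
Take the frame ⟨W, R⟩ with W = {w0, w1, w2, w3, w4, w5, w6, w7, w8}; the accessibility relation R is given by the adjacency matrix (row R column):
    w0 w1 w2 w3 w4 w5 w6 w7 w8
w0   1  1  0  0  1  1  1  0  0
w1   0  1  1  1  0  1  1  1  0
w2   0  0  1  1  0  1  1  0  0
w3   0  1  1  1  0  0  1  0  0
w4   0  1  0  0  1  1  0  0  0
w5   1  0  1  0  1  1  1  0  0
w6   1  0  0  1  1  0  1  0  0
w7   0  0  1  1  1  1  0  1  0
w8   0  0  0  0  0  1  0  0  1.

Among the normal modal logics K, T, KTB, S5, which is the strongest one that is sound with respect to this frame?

Reflexive (axiom T): yes — every world is R-related to itself.
Symmetric (axiom B): no — w0 R w1 but not w1 R w0.
Euclidean (axiom 5): no — w0 R w1 and w0 R w4, but not w1 R w4.
So F validates K, T; KTB would additionally require R to be symmetric. The strongest is T.

T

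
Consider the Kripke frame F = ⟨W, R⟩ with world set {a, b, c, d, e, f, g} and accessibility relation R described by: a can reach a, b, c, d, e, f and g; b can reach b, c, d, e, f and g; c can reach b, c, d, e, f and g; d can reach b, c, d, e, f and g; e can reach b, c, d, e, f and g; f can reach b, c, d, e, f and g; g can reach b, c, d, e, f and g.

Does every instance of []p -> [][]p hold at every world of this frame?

Yes

Axiom 4 corresponds to the accessibility relation being transitive.
Transitive: yes — every two-step R-path is closed by a direct edge.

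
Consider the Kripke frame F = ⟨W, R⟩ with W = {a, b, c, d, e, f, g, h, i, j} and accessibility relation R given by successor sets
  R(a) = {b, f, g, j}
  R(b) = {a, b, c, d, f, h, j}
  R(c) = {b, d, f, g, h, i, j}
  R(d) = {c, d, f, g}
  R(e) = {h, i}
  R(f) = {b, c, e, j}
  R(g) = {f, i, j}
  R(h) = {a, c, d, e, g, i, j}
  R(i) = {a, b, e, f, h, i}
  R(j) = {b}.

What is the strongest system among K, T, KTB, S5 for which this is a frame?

Reflexive (axiom T): no — a is not related to itself.
Symmetric (axiom B): no — a R f but not f R a.
Euclidean (axiom 5): no — a R b and a R g, but not b R g.
So F validates K; T would additionally require R to be reflexive. The strongest is K.

K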